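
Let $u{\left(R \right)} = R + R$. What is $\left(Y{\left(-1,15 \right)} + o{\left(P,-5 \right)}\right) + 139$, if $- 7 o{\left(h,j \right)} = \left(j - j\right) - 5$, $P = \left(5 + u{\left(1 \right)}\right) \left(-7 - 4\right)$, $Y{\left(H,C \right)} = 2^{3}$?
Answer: $\frac{1034}{7} \approx 147.71$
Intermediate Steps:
$Y{\left(H,C \right)} = 8$
$u{\left(R \right)} = 2 R$
$P = -77$ ($P = \left(5 + 2 \cdot 1\right) \left(-7 - 4\right) = \left(5 + 2\right) \left(-11\right) = 7 \left(-11\right) = -77$)
$o{\left(h,j \right)} = \frac{5}{7}$ ($o{\left(h,j \right)} = - \frac{\left(j - j\right) - 5}{7} = - \frac{0 - 5}{7} = \left(- \frac{1}{7}\right) \left(-5\right) = \frac{5}{7}$)
$\left(Y{\left(-1,15 \right)} + o{\left(P,-5 \right)}\right) + 139 = \left(8 + \frac{5}{7}\right) + 139 = \frac{61}{7} + 139 = \frac{1034}{7}$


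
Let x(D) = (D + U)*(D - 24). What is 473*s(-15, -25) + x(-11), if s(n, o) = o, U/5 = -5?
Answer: -10565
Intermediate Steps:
U = -25 (U = 5*(-5) = -25)
x(D) = (-25 + D)*(-24 + D) (x(D) = (D - 25)*(D - 24) = (-25 + D)*(-24 + D))
473*s(-15, -25) + x(-11) = 473*(-25) + (600 + (-11)² - 49*(-11)) = -11825 + (600 + 121 + 539) = -11825 + 1260 = -10565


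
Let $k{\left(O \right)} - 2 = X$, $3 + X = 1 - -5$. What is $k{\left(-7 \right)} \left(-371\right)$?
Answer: $-1855$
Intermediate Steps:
$X = 3$ ($X = -3 + \left(1 - -5\right) = -3 + \left(1 + 5\right) = -3 + 6 = 3$)
$k{\left(O \right)} = 5$ ($k{\left(O \right)} = 2 + 3 = 5$)
$k{\left(-7 \right)} \left(-371\right) = 5 \left(-371\right) = -1855$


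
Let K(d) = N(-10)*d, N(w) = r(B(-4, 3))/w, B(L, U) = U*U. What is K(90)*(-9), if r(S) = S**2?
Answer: 6561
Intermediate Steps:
B(L, U) = U**2
N(w) = 81/w (N(w) = (3**2)**2/w = 9**2/w = 81/w)
K(d) = -81*d/10 (K(d) = (81/(-10))*d = (81*(-1/10))*d = -81*d/10)
K(90)*(-9) = -81/10*90*(-9) = -729*(-9) = 6561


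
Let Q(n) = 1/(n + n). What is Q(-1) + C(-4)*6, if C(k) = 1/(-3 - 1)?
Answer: -2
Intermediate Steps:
C(k) = -1/4 (C(k) = 1/(-4) = -1/4)
Q(n) = 1/(2*n)
Q(-1) + C(-4)*6 = (1/2)/(-1) - 1/4*6 = (1/2)*(-1) - 3/2 = -1/2 - 3/2 = -2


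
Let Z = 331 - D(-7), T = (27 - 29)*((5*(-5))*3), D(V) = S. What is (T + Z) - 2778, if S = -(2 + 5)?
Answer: -2290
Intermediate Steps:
S = -7 (S = -1*7 = -7)
D(V) = -7
T = 150 (T = -(-50)*3 = -2*(-75) = 150)
Z = 338 (Z = 331 - 1*(-7) = 331 + 7 = 338)
(T + Z) - 2778 = (150 + 338) - 2778 = 488 - 2778 = -2290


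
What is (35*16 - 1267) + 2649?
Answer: 1942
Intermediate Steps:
(35*16 - 1267) + 2649 = (560 - 1267) + 2649 = -707 + 2649 = 1942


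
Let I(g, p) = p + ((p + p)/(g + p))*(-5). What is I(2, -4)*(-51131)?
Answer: 1227144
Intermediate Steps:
I(g, p) = p - 10*p/(g + p) (I(g, p) = p + ((2*p)/(g + p))*(-5) = p + (2*p/(g + p))*(-5) = p - 10*p/(g + p))
I(2, -4)*(-51131) = -4*(-10 + 2 - 4)/(2 - 4)*(-51131) = -4*(-12)/(-2)*(-51131) = -4*(-½)*(-12)*(-51131) = -24*(-51131) = 1227144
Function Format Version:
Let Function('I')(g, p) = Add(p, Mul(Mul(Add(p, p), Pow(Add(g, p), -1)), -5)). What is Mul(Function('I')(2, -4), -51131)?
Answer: 1227144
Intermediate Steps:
Function('I')(g, p) = Add(p, Mul(-10, p, Pow(Add(g, p), -1))) (Function('I')(g, p) = Add(p, Mul(Mul(Mul(2, p), Pow(Add(g, p), -1)), -5)) = Add(p, Mul(Mul(2, p, Pow(Add(g, p), -1)), -5)) = Add(p, Mul(-10, p, Pow(Add(g, p), -1))))
Mul(Function('I')(2, -4), -51131) = Mul(Mul(-4, Pow(Add(2, -4), -1), Add(-10, 2, -4)), -51131) = Mul(Mul(-4, Pow(-2, -1), -12), -51131) = Mul(Mul(-4, Rational(-1, 2), -12), -51131) = Mul(-24, -51131) = 1227144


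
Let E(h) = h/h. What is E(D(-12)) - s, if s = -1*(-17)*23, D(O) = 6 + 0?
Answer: -390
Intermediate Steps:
D(O) = 6
E(h) = 1
s = 391 (s = 17*23 = 391)
E(D(-12)) - s = 1 - 1*391 = 1 - 391 = -390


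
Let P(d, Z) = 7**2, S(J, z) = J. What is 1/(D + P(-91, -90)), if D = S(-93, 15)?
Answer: -1/44 ≈ -0.022727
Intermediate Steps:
P(d, Z) = 49
D = -93
1/(D + P(-91, -90)) = 1/(-93 + 49) = 1/(-44) = -1/44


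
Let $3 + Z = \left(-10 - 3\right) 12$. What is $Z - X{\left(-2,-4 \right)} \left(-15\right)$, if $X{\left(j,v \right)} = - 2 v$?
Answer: $-39$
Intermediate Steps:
$Z = -159$ ($Z = -3 + \left(-10 - 3\right) 12 = -3 - 156 = -159$)
$Z - X{\left(-2,-4 \right)} \left(-15\right) = -159 - \left(-2\right) \left(-4\right) \left(-15\right) = -159 - 8 \left(-15\right) = -159 - -120 = -159 + 120 = -39$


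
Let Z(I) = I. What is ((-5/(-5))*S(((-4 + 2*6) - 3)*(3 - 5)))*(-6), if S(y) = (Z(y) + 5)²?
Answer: -150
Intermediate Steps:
S(y) = (5 + y)² (S(y) = (y + 5)² = (5 + y)²)
((-5/(-5))*S(((-4 + 2*6) - 3)*(3 - 5)))*(-6) = ((-5/(-5))*(5 + ((-4 + 2*6) - 3)*(3 - 5))²)*(-6) = ((-5*(-⅕))*(5 + ((-4 + 12) - 3)*(-2))²)*(-6) = (1*(5 + (8 - 3)*(-2))²)*(-6) = (1*(5 + 5*(-2))²)*(-6) = (1*(5 - 10)²)*(-6) = (1*(-5)²)*(-6) = (1*25)*(-6) = 25*(-6) = -150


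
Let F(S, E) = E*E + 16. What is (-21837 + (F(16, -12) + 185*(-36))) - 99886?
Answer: -128223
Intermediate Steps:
F(S, E) = 16 + E² (F(S, E) = E² + 16 = 16 + E²)
(-21837 + (F(16, -12) + 185*(-36))) - 99886 = (-21837 + ((16 + (-12)²) + 185*(-36))) - 99886 = (-21837 + ((16 + 144) - 6660)) - 99886 = (-21837 + (160 - 6660)) - 99886 = (-21837 - 6500) - 99886 = -28337 - 99886 = -128223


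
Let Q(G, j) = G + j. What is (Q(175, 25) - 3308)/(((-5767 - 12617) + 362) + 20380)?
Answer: -518/393 ≈ -1.3181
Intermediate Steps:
(Q(175, 25) - 3308)/(((-5767 - 12617) + 362) + 20380) = ((175 + 25) - 3308)/(((-5767 - 12617) + 362) + 20380) = (200 - 3308)/((-18384 + 362) + 20380) = -3108/(-18022 + 20380) = -3108/2358 = -3108*1/2358 = -518/393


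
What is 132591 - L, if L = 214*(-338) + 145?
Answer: 204778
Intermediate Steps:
L = -72187 (L = -72332 + 145 = -72187)
132591 - L = 132591 - 1*(-72187) = 132591 + 72187 = 204778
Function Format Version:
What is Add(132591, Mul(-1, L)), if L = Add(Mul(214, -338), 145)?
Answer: 204778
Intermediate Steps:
L = -72187 (L = Add(-72332, 145) = -72187)
Add(132591, Mul(-1, L)) = Add(132591, Mul(-1, -72187)) = Add(132591, 72187) = 204778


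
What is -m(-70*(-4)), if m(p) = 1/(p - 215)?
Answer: -1/65 ≈ -0.015385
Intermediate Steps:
m(p) = 1/(-215 + p)
-m(-70*(-4)) = -1/(-215 - 70*(-4)) = -1/(-215 + 280) = -1/65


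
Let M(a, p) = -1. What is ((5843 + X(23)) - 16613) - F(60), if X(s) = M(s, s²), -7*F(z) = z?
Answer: -75337/7 ≈ -10762.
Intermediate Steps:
F(z) = -z/7
X(s) = -1
((5843 + X(23)) - 16613) - F(60) = ((5843 - 1) - 16613) - (-1)*60/7 = (5842 - 16613) - 1*(-60/7) = -10771 + 60/7 = -75337/7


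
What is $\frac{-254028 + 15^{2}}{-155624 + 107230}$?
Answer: $\frac{253803}{48394} \approx 5.2445$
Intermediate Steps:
$\frac{-254028 + 15^{2}}{-155624 + 107230} = \frac{-254028 + 225}{-48394} = \left(-253803\right) \left(- \frac{1}{48394}\right) = \frac{253803}{48394}$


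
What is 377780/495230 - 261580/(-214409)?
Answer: 21054169542/10618176907 ≈ 1.9828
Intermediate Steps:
377780/495230 - 261580/(-214409) = 377780*(1/495230) - 261580*(-1/214409) = 37778/49523 + 261580/214409 = 21054169542/10618176907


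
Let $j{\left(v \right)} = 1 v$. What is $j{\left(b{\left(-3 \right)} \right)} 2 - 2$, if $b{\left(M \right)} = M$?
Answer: $-8$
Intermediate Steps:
$j{\left(v \right)} = v$
$j{\left(b{\left(-3 \right)} \right)} 2 - 2 = \left(-3\right) 2 - 2 = -6 - 2 = -8$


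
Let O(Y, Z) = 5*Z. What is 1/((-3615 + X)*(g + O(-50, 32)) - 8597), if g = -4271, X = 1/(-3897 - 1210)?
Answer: 5107/75852579587 ≈ 6.7328e-8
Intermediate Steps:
X = -1/5107 (X = 1/(-5107) = -1/5107 ≈ -0.00019581)
1/((-3615 + X)*(g + O(-50, 32)) - 8597) = 1/((-3615 - 1/5107)*(-4271 + 5*32) - 8597) = 1/(-18461806*(-4271 + 160)/5107 - 8597) = 1/(-18461806/5107*(-4111) - 8597) = 1/(75896484466/5107 - 8597) = 1/(75852579587/5107) = 5107/75852579587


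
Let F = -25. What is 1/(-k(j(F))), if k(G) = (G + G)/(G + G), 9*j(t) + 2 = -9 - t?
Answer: -1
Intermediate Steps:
j(t) = -11/9 - t/9 (j(t) = -2/9 + (-9 - t)/9 = -2/9 + (-1 - t/9) = -11/9 - t/9)
k(G) = 1 (k(G) = (2*G)/((2*G)) = (2*G)*(1/(2*G)) = 1)
1/(-k(j(F))) = 1/(-1*1) = 1/(-1) = -1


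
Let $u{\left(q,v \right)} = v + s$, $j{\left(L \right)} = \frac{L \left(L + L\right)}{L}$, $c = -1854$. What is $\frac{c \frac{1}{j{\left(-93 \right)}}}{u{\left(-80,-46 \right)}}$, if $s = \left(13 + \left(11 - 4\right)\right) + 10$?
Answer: $- \frac{309}{496} \approx -0.62298$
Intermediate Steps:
$j{\left(L \right)} = 2 L$ ($j{\left(L \right)} = \frac{L 2 L}{L} = \frac{2 L^{2}}{L} = 2 L$)
$s = 30$ ($s = \left(13 + 7\right) + 10 = 20 + 10 = 30$)
$u{\left(q,v \right)} = 30 + v$ ($u{\left(q,v \right)} = v + 30 = 30 + v$)
$\frac{c \frac{1}{j{\left(-93 \right)}}}{u{\left(-80,-46 \right)}} = \frac{\left(-1854\right) \frac{1}{2 \left(-93\right)}}{30 - 46} = \frac{\left(-1854\right) \frac{1}{-186}}{-16} = \left(-1854\right) \left(- \frac{1}{186}\right) \left(- \frac{1}{16}\right) = \frac{309}{31} \left(- \frac{1}{16}\right) = - \frac{309}{496}$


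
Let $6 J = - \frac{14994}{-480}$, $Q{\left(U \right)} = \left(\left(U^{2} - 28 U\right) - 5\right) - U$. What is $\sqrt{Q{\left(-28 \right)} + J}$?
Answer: $\frac{9 \sqrt{31530}}{40} \approx 39.953$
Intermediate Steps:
$Q{\left(U \right)} = -5 + U^{2} - 29 U$ ($Q{\left(U \right)} = \left(-5 + U^{2} - 28 U\right) - U = -5 + U^{2} - 29 U$)
$J = \frac{833}{160}$ ($J = \frac{\left(-14994\right) \frac{1}{-480}}{6} = \frac{\left(-14994\right) \left(- \frac{1}{480}\right)}{6} = \frac{1}{6} \cdot \frac{2499}{80} = \frac{833}{160} \approx 5.2063$)
$\sqrt{Q{\left(-28 \right)} + J} = \sqrt{\left(-5 + \left(-28\right)^{2} - -812\right) + \frac{833}{160}} = \sqrt{\left(-5 + 784 + 812\right) + \frac{833}{160}} = \sqrt{1591 + \frac{833}{160}} = \sqrt{\frac{255393}{160}} = \frac{9 \sqrt{31530}}{40}$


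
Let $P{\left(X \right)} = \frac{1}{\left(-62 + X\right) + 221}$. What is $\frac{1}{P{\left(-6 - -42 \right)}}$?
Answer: $195$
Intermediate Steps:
$P{\left(X \right)} = \frac{1}{159 + X}$
$\frac{1}{P{\left(-6 - -42 \right)}} = \frac{1}{\frac{1}{159 - -36}} = \frac{1}{\frac{1}{159 + \left(-6 + 42\right)}} = \frac{1}{\frac{1}{159 + 36}} = \frac{1}{\frac{1}{195}} = 195$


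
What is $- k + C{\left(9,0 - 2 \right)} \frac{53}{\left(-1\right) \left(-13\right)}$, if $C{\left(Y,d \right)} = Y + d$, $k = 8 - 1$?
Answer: $\frac{280}{13} \approx 21.538$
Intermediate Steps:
$k = 7$
$- k + C{\left(9,0 - 2 \right)} \frac{53}{\left(-1\right) \left(-13\right)} = \left(-1\right) 7 + \left(9 + \left(0 - 2\right)\right) \frac{53}{\left(-1\right) \left(-13\right)} = -7 + \left(9 - 2\right) \frac{53}{13} = -7 + 7 \cdot 53 \cdot \frac{1}{13} = -7 + 7 \cdot \frac{53}{13} = -7 + \frac{371}{13} = \frac{280}{13}$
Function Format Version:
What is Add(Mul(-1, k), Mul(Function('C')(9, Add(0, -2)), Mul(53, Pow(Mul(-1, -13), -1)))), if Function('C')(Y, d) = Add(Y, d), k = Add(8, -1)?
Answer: Rational(280, 13) ≈ 21.538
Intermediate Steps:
k = 7
Add(Mul(-1, k), Mul(Function('C')(9, Add(0, -2)), Mul(53, Pow(Mul(-1, -13), -1)))) = Add(Mul(-1, 7), Mul(Add(9, Add(0, -2)), Mul(53, Pow(Mul(-1, -13), -1)))) = Add(-7, Mul(Add(9, -2), Mul(53, Pow(13, -1)))) = Add(-7, Mul(7, Mul(53, Rational(1, 13)))) = Add(-7, Mul(7, Rational(53, 13))) = Add(-7, Rational(371, 13)) = Rational(280, 13)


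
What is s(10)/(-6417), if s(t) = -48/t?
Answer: 8/10695 ≈ 0.00074801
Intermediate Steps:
s(10)/(-6417) = -48/10/(-6417) = -48*1/10*(-1/6417) = -24/5*(-1/6417) = 8/10695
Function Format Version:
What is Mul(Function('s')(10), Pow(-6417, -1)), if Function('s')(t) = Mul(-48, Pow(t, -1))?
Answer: Rational(8, 10695) ≈ 0.00074801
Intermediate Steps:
Mul(Function('s')(10), Pow(-6417, -1)) = Mul(Mul(-48, Pow(10, -1)), Pow(-6417, -1)) = Mul(Mul(-48, Rational(1, 10)), Rational(-1, 6417)) = Mul(Rational(-24, 5), Rational(-1, 6417)) = Rational(8, 10695)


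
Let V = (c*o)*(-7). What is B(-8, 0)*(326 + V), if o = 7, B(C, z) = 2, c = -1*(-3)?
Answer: 358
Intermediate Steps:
c = 3
V = -147 (V = (3*7)*(-7) = 21*(-7) = -147)
B(-8, 0)*(326 + V) = 2*(326 - 147) = 2*179 = 358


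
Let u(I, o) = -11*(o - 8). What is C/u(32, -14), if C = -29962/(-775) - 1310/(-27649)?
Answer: 414717294/2592784975 ≈ 0.15995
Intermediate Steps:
u(I, o) = 88 - 11*o (u(I, o) = -11*(-8 + o) = 88 - 11*o)
C = 829434588/21427975 (C = -29962*(-1/775) - 1310*(-1/27649) = 29962/775 + 1310/27649 = 829434588/21427975 ≈ 38.708)
C/u(32, -14) = 829434588/(21427975*(88 - 11*(-14))) = 829434588/(21427975*(88 + 154)) = (829434588/21427975)/242 = (829434588/21427975)*(1/242) = 414717294/2592784975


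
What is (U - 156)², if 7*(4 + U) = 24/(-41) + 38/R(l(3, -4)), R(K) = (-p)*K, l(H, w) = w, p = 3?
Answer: 75561763225/2965284 ≈ 25482.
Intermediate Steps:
R(K) = -3*K (R(K) = (-1*3)*K = -3*K)
U = -6253/1722 (U = -4 + (24/(-41) + 38/((-3*(-4))))/7 = -4 + (24*(-1/41) + 38/12)/7 = -4 + (-24/41 + 38*(1/12))/7 = -4 + (-24/41 + 19/6)/7 = -4 + (⅐)*(635/246) = -4 + 635/1722 = -6253/1722 ≈ -3.6312)
(U - 156)² = (-6253/1722 - 156)² = (-274885/1722)² = 75561763225/2965284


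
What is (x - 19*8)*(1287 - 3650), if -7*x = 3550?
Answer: 10902882/7 ≈ 1.5576e+6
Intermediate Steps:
x = -3550/7 (x = -⅐*3550 = -3550/7 ≈ -507.14)
(x - 19*8)*(1287 - 3650) = (-3550/7 - 19*8)*(1287 - 3650) = (-3550/7 - 152)*(-2363) = -4614/7*(-2363) = 10902882/7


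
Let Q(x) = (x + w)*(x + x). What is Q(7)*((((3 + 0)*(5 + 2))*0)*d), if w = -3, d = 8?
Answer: 0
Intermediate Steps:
Q(x) = 2*x*(-3 + x) (Q(x) = (x - 3)*(x + x) = (-3 + x)*(2*x) = 2*x*(-3 + x))
Q(7)*((((3 + 0)*(5 + 2))*0)*d) = (2*7*(-3 + 7))*((((3 + 0)*(5 + 2))*0)*8) = (2*7*4)*(((3*7)*0)*8) = 56*((21*0)*8) = 56*(0*8) = 56*0 = 0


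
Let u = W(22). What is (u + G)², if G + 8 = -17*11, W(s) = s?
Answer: 29929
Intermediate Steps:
u = 22
G = -195 (G = -8 - 17*11 = -8 - 187 = -195)
(u + G)² = (22 - 195)² = (-173)² = 29929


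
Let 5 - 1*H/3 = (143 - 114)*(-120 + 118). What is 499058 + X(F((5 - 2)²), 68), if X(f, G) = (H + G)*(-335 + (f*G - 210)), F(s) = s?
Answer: 516277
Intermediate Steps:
H = 189 (H = 15 - 3*(143 - 114)*(-120 + 118) = 15 - 87*(-2) = 15 - 3*(-58) = 15 + 174 = 189)
X(f, G) = (-545 + G*f)*(189 + G) (X(f, G) = (189 + G)*(-335 + (f*G - 210)) = (189 + G)*(-335 + (G*f - 210)) = (189 + G)*(-335 + (-210 + G*f)) = (189 + G)*(-545 + G*f) = (-545 + G*f)*(189 + G))
499058 + X(F((5 - 2)²), 68) = 499058 + (-103005 - 545*68 + (5 - 2)²*68² + 189*68*(5 - 2)²) = 499058 + (-103005 - 37060 + 3²*4624 + 189*68*3²) = 499058 + (-103005 - 37060 + 9*4624 + 189*68*9) = 499058 + (-103005 - 37060 + 41616 + 115668) = 499058 + 17219 = 516277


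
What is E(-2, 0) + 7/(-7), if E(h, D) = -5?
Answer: -6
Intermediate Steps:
E(-2, 0) + 7/(-7) = -5 + 7/(-7) = -5 - ⅐*7 = -5 - 1 = -6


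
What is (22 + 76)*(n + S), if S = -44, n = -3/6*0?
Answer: -4312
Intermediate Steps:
n = 0 (n = -3*⅙*0 = -½*0 = 0)
(22 + 76)*(n + S) = (22 + 76)*(0 - 44) = 98*(-44) = -4312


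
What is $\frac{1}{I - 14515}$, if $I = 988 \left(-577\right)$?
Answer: $- \frac{1}{584591} \approx -1.7106 \cdot 10^{-6}$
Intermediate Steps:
$I = -570076$
$\frac{1}{I - 14515} = \frac{1}{-570076 - 14515} = \frac{1}{-584591} = - \frac{1}{584591}$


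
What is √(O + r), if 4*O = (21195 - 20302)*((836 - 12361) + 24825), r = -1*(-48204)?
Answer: √3017429 ≈ 1737.1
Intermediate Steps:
r = 48204
O = 2969225 (O = ((21195 - 20302)*((836 - 12361) + 24825))/4 = (893*(-11525 + 24825))/4 = (893*13300)/4 = (¼)*11876900 = 2969225)
√(O + r) = √(2969225 + 48204) = √3017429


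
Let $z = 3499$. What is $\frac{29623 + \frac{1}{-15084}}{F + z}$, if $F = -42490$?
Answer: $- \frac{446833331}{588140244} \approx -0.75974$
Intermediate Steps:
$\frac{29623 + \frac{1}{-15084}}{F + z} = \frac{29623 + \frac{1}{-15084}}{-42490 + 3499} = \frac{29623 - \frac{1}{15084}}{-38991} = \frac{446833331}{15084} \left(- \frac{1}{38991}\right) = - \frac{446833331}{588140244}$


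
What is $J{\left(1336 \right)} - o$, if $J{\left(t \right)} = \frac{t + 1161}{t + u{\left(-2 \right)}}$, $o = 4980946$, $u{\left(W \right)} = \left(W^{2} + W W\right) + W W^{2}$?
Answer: $- \frac{6654541359}{1336} \approx -4.9809 \cdot 10^{6}$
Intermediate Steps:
$u{\left(W \right)} = W^{3} + 2 W^{2}$ ($u{\left(W \right)} = \left(W^{2} + W^{2}\right) + W^{3} = 2 W^{2} + W^{3} = W^{3} + 2 W^{2}$)
$J{\left(t \right)} = \frac{1161 + t}{t}$ ($J{\left(t \right)} = \frac{t + 1161}{t + \left(-2\right)^{2} \left(2 - 2\right)} = \frac{1161 + t}{t + 4 \cdot 0} = \frac{1161 + t}{t + 0} = \frac{1161 + t}{t}$)
$J{\left(1336 \right)} - o = \frac{1161 + 1336}{1336} - 4980946 = \frac{1}{1336} \cdot 2497 - 4980946 = \frac{2497}{1336} - 4980946 = - \frac{6654541359}{1336}$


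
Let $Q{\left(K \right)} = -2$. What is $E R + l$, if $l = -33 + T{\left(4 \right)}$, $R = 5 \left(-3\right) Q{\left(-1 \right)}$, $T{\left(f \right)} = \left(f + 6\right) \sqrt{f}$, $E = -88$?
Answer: $-2653$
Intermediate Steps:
$T{\left(f \right)} = \sqrt{f} \left(6 + f\right)$ ($T{\left(f \right)} = \left(6 + f\right) \sqrt{f} = \sqrt{f} \left(6 + f\right)$)
$R = 30$ ($R = 5 \left(-3\right) \left(-2\right) = \left(-15\right) \left(-2\right) = 30$)
$l = -13$ ($l = -33 + \sqrt{4} \left(6 + 4\right) = -33 + 2 \cdot 10 = -33 + 20 = -13$)
$E R + l = \left(-88\right) 30 - 13 = -2640 - 13 = -2653$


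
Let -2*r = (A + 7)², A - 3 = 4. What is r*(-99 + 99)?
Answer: 0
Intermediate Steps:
A = 7 (A = 3 + 4 = 7)
r = -98 (r = -(7 + 7)²/2 = -½*14² = -½*196 = -98)
r*(-99 + 99) = -98*(-99 + 99) = -98*0 = 0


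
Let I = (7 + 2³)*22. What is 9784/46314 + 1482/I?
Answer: 5988839/1273635 ≈ 4.7022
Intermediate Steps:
I = 330 (I = (7 + 8)*22 = 15*22 = 330)
9784/46314 + 1482/I = 9784/46314 + 1482/330 = 9784*(1/46314) + 1482*(1/330) = 4892/23157 + 247/55 = 5988839/1273635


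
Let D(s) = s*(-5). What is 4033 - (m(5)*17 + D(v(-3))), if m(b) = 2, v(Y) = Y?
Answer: 3984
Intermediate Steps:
D(s) = -5*s
4033 - (m(5)*17 + D(v(-3))) = 4033 - (2*17 - 5*(-3)) = 4033 - (34 + 15) = 4033 - 1*49 = 4033 - 49 = 3984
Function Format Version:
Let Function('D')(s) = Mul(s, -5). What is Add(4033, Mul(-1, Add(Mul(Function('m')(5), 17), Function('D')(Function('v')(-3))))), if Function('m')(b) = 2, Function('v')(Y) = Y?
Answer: 3984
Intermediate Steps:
Function('D')(s) = Mul(-5, s)
Add(4033, Mul(-1, Add(Mul(Function('m')(5), 17), Function('D')(Function('v')(-3))))) = Add(4033, Mul(-1, Add(Mul(2, 17), Mul(-5, -3)))) = Add(4033, Mul(-1, Add(34, 15))) = Add(4033, Mul(-1, 49)) = Add(4033, -49) = 3984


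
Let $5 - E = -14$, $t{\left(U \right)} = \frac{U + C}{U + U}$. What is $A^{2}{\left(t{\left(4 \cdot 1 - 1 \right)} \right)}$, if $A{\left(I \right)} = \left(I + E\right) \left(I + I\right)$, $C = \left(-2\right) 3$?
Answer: $\frac{1369}{4} \approx 342.25$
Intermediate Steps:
$C = -6$
$t{\left(U \right)} = \frac{-6 + U}{2 U}$ ($t{\left(U \right)} = \frac{U - 6}{U + U} = \frac{-6 + U}{2 U}$)
$E = 19$ ($E = 5 - -14 = 5 + 14 = 19$)
$A{\left(I \right)} = 2 I \left(19 + I\right)$ ($A{\left(I \right)} = \left(I + 19\right) \left(I + I\right) = \left(19 + I\right) 2 I = 2 I \left(19 + I\right)$)
$A^{2}{\left(t{\left(4 \cdot 1 - 1 \right)} \right)} = \left(2 \frac{-6 + \left(4 \cdot 1 - 1\right)}{2 \left(4 \cdot 1 - 1\right)} \left(19 + \frac{-6 + \left(4 \cdot 1 - 1\right)}{2 \left(4 \cdot 1 - 1\right)}\right)\right)^{2} = \left(2 \frac{-6 + \left(4 - 1\right)}{2 \left(4 - 1\right)} \left(19 + \frac{-6 + \left(4 - 1\right)}{2 \left(4 - 1\right)}\right)\right)^{2} = \left(2 \frac{-6 + 3}{2 \cdot 3} \left(19 + \frac{-6 + 3}{2 \cdot 3}\right)\right)^{2} = \left(2 \cdot \frac{1}{2} \cdot \frac{1}{3} \left(-3\right) \left(19 + \frac{1}{2} \cdot \frac{1}{3} \left(-3\right)\right)\right)^{2} = \left(2 \left(- \frac{1}{2}\right) \left(19 - \frac{1}{2}\right)\right)^{2} = \left(2 \left(- \frac{1}{2}\right) \frac{37}{2}\right)^{2} = \left(- \frac{37}{2}\right)^{2} = \frac{1369}{4}$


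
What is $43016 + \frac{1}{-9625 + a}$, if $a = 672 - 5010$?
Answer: $\frac{600632407}{13963} \approx 43016.0$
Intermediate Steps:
$a = -4338$ ($a = 672 - 5010 = -4338$)
$43016 + \frac{1}{-9625 + a} = 43016 + \frac{1}{-9625 - 4338} = 43016 + \frac{1}{-13963} = 43016 - \frac{1}{13963} = \frac{600632407}{13963}$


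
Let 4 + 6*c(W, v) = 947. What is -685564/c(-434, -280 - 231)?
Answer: -4113384/943 ≈ -4362.0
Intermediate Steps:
c(W, v) = 943/6 (c(W, v) = -⅔ + (⅙)*947 = -⅔ + 947/6 = 943/6)
-685564/c(-434, -280 - 231) = -685564/943/6 = -685564*6/943 = -4113384/943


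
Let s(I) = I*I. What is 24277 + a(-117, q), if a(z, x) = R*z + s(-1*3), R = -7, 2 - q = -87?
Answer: 25105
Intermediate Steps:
q = 89 (q = 2 - 1*(-87) = 2 + 87 = 89)
s(I) = I²
a(z, x) = 9 - 7*z (a(z, x) = -7*z + (-1*3)² = -7*z + (-3)² = -7*z + 9 = 9 - 7*z)
24277 + a(-117, q) = 24277 + (9 - 7*(-117)) = 24277 + (9 + 819) = 24277 + 828 = 25105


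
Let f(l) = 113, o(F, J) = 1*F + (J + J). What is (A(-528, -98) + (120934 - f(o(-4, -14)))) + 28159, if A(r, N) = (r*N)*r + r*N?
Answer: -27120108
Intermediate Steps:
o(F, J) = F + 2*J
A(r, N) = N*r + N*r² (A(r, N) = (N*r)*r + N*r = N*r² + N*r = N*r + N*r²)
(A(-528, -98) + (120934 - f(o(-4, -14)))) + 28159 = (-98*(-528)*(1 - 528) + (120934 - 1*113)) + 28159 = (-98*(-528)*(-527) + (120934 - 113)) + 28159 = (-27269088 + 120821) + 28159 = -27148267 + 28159 = -27120108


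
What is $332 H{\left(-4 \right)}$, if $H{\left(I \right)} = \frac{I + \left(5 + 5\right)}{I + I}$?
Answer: $-249$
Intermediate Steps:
$H{\left(I \right)} = \frac{10 + I}{2 I}$ ($H{\left(I \right)} = \frac{I + 10}{2 I} = \left(10 + I\right) \frac{1}{2 I} = \frac{10 + I}{2 I}$)
$332 H{\left(-4 \right)} = 332 \frac{10 - 4}{2 \left(-4\right)} = 332 \cdot \frac{1}{2} \left(- \frac{1}{4}\right) 6 = 332 \left(- \frac{3}{4}\right) = -249$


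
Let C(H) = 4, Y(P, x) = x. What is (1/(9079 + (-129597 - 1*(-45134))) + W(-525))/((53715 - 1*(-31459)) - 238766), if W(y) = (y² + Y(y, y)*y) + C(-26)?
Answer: -41555731535/11578379328 ≈ -3.5891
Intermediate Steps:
W(y) = 4 + 2*y² (W(y) = (y² + y*y) + 4 = (y² + y²) + 4 = 2*y² + 4 = 4 + 2*y²)
(1/(9079 + (-129597 - 1*(-45134))) + W(-525))/((53715 - 1*(-31459)) - 238766) = (1/(9079 + (-129597 - 1*(-45134))) + (4 + 2*(-525)²))/((53715 - 1*(-31459)) - 238766) = (1/(9079 + (-129597 + 45134)) + (4 + 2*275625))/((53715 + 31459) - 238766) = (1/(9079 - 84463) + (4 + 551250))/(85174 - 238766) = (1/(-75384) + 551254)/(-153592) = (-1/75384 + 551254)*(-1/153592) = (41555731535/75384)*(-1/153592) = -41555731535/11578379328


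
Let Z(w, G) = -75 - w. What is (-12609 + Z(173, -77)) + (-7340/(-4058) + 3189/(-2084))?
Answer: -54363823853/4228436 ≈ -12857.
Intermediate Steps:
(-12609 + Z(173, -77)) + (-7340/(-4058) + 3189/(-2084)) = (-12609 + (-75 - 1*173)) + (-7340/(-4058) + 3189/(-2084)) = (-12609 + (-75 - 173)) + (-7340*(-1/4058) + 3189*(-1/2084)) = (-12609 - 248) + (3670/2029 - 3189/2084) = -12857 + 1177799/4228436 = -54363823853/4228436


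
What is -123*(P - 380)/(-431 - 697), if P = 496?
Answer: 1189/94 ≈ 12.649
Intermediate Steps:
-123*(P - 380)/(-431 - 697) = -123*(496 - 380)/(-431 - 697) = -14268/(-1128) = -14268*(-1)/1128 = -123*(-29/282) = 1189/94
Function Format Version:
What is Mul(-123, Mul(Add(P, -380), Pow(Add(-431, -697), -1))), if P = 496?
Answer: Rational(1189, 94) ≈ 12.649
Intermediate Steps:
Mul(-123, Mul(Add(P, -380), Pow(Add(-431, -697), -1))) = Mul(-123, Mul(Add(496, -380), Pow(Add(-431, -697), -1))) = Mul(-123, Mul(116, Pow(-1128, -1))) = Mul(-123, Mul(116, Rational(-1, 1128))) = Mul(-123, Rational(-29, 282)) = Rational(1189, 94)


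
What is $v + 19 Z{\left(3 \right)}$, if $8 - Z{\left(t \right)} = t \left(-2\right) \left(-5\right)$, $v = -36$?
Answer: $-454$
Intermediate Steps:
$Z{\left(t \right)} = 8 - 10 t$ ($Z{\left(t \right)} = 8 - t \left(-2\right) \left(-5\right) = 8 - - 2 t \left(-5\right) = 8 - 10 t$)
$v + 19 Z{\left(3 \right)} = -36 + 19 \left(8 - 30\right) = -36 + 19 \left(-22\right) = -36 - 418 = -454$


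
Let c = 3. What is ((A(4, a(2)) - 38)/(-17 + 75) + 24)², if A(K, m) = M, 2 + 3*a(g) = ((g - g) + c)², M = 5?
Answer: 1846881/3364 ≈ 549.01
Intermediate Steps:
a(g) = 7/3 (a(g) = -⅔ + ((g - g) + 3)²/3 = -⅔ + (0 + 3)²/3 = -⅔ + (⅓)*3² = -⅔ + (⅓)*9 = -⅔ + 3 = 7/3)
A(K, m) = 5
((A(4, a(2)) - 38)/(-17 + 75) + 24)² = ((5 - 38)/(-17 + 75) + 24)² = (-33/58 + 24)² = (1359/58)² = 1846881/3364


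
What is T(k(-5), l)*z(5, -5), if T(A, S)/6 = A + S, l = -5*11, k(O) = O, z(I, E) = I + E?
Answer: 0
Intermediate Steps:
z(I, E) = E + I
l = -55
T(A, S) = 6*A + 6*S (T(A, S) = 6*(A + S) = 6*A + 6*S)
T(k(-5), l)*z(5, -5) = (6*(-5) + 6*(-55))*(-5 + 5) = (-30 - 330)*0 = -360*0 = 0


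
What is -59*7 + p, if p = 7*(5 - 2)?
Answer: -392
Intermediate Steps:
p = 21 (p = 7*3 = 21)
-59*7 + p = -59*7 + 21 = -413 + 21 = -392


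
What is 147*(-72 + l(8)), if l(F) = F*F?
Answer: -1176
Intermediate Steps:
l(F) = F²
147*(-72 + l(8)) = 147*(-72 + 8²) = 147*(-72 + 64) = 147*(-8) = -1176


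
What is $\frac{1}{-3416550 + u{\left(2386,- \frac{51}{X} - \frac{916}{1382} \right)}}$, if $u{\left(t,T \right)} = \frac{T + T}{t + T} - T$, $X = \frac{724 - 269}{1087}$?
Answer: $- \frac{223747881786065}{764418440089676090559} \approx -2.927 \cdot 10^{-7}$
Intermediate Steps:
$X = \frac{455}{1087}$ ($X = \left(724 - 269\right) \frac{1}{1087} = 455 \cdot \frac{1}{1087} = \frac{455}{1087} \approx 0.41858$)
$u{\left(t,T \right)} = - T + \frac{2 T}{T + t}$ ($u{\left(t,T \right)} = \frac{2 T}{T + t} - T = - T + \frac{2 T}{T + t}$)
$\frac{1}{-3416550 + u{\left(2386,- \frac{51}{X} - \frac{916}{1382} \right)}} = \frac{1}{-3416550 + \frac{\left(- \frac{51}{\frac{455}{1087}} - \frac{916}{1382}\right) \left(2 - \left(- \frac{51}{\frac{455}{1087}} - \frac{916}{1382}\right) - 2386\right)}{\left(- \frac{51}{\frac{455}{1087}} - \frac{916}{1382}\right) + 2386}} = \frac{1}{-3416550 + \frac{\left(\left(-51\right) \frac{1087}{455} - \frac{458}{691}\right) \left(2 - \left(\left(-51\right) \frac{1087}{455} - \frac{458}{691}\right) - 2386\right)}{\left(\left(-51\right) \frac{1087}{455} - \frac{458}{691}\right) + 2386}} = \frac{1}{-3416550 + \frac{\left(- \frac{55437}{455} - \frac{458}{691}\right) \left(2 - \left(- \frac{55437}{455} - \frac{458}{691}\right) - 2386\right)}{\left(- \frac{55437}{455} - \frac{458}{691}\right) + 2386}} = \frac{1}{-3416550 - \frac{38515357 \left(2 - - \frac{38515357}{314405} - 2386\right)}{314405 \left(- \frac{38515357}{314405} + 2386\right)}} = \frac{1}{-3416550 - \frac{38515357 \left(2 + \frac{38515357}{314405} - 2386\right)}{314405 \cdot \frac{711654973}{314405}}} = \frac{1}{-3416550 - \frac{38515357}{711654973} \left(- \frac{711026163}{314405}\right)} = \frac{1}{-3416550 + \frac{27385426504285191}{223747881786065}} = \frac{1}{- \frac{764418440089676090559}{223747881786065}} = - \frac{223747881786065}{764418440089676090559}$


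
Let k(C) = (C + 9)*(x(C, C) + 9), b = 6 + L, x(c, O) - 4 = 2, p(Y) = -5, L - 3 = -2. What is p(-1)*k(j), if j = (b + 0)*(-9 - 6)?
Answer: 7200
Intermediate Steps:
L = 1 (L = 3 - 2 = 1)
x(c, O) = 6 (x(c, O) = 4 + 2 = 6)
b = 7 (b = 6 + 1 = 7)
j = -105 (j = (7 + 0)*(-9 - 6) = 7*(-15) = -105)
k(C) = 135 + 15*C (k(C) = (C + 9)*(6 + 9) = (9 + C)*15 = 135 + 15*C)
p(-1)*k(j) = -5*(135 + 15*(-105)) = -5*(135 - 1575) = -5*(-1440) = 7200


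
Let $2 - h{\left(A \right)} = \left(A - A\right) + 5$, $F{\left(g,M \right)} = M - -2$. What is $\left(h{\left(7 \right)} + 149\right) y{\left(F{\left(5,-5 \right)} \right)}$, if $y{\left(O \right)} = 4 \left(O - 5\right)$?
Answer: $-4672$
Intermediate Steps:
$F{\left(g,M \right)} = 2 + M$ ($F{\left(g,M \right)} = M + 2 = 2 + M$)
$y{\left(O \right)} = -20 + 4 O$ ($y{\left(O \right)} = 4 \left(-5 + O\right) = -20 + 4 O$)
$h{\left(A \right)} = -3$ ($h{\left(A \right)} = 2 - \left(\left(A - A\right) + 5\right) = 2 - \left(0 + 5\right) = 2 - 5 = -3$)
$\left(h{\left(7 \right)} + 149\right) y{\left(F{\left(5,-5 \right)} \right)} = \left(-3 + 149\right) \left(-20 + 4 \left(2 - 5\right)\right) = 146 \left(-20 + 4 \left(-3\right)\right) = 146 \left(-20 - 12\right) = 146 \left(-32\right) = -4672$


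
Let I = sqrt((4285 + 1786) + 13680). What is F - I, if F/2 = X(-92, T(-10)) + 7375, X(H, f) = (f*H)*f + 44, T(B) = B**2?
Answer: -1825162 - sqrt(19751) ≈ -1.8253e+6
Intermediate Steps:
X(H, f) = 44 + H*f**2 (X(H, f) = (H*f)*f + 44 = H*f**2 + 44 = 44 + H*f**2)
I = sqrt(19751) (I = sqrt(6071 + 13680) = sqrt(19751) ≈ 140.54)
F = -1825162 (F = 2*((44 - 92*((-10)**2)**2) + 7375) = 2*((44 - 92*100**2) + 7375) = 2*((44 - 92*10000) + 7375) = 2*((44 - 920000) + 7375) = 2*(-919956 + 7375) = 2*(-912581) = -1825162)
F - I = -1825162 - sqrt(19751)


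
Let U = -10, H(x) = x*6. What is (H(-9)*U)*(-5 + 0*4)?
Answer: -2700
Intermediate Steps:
H(x) = 6*x
(H(-9)*U)*(-5 + 0*4) = ((6*(-9))*(-10))*(-5 + 0*4) = (-54*(-10))*(-5 + 0) = 540*(-5) = -2700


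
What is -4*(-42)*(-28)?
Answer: -4704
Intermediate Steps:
-4*(-42)*(-28) = 168*(-28) = -4704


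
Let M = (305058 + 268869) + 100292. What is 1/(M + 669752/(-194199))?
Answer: 194199/130931985829 ≈ 1.4832e-6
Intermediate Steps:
M = 674219 (M = 573927 + 100292 = 674219)
1/(M + 669752/(-194199)) = 1/(674219 + 669752/(-194199)) = 1/(674219 + 669752*(-1/194199)) = 1/(674219 - 669752/194199) = 1/(130931985829/194199) = 194199/130931985829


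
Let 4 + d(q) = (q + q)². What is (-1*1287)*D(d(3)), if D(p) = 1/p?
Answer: -1287/32 ≈ -40.219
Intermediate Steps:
d(q) = -4 + 4*q² (d(q) = -4 + (q + q)² = -4 + (2*q)² = -4 + 4*q²)
D(p) = 1/p
(-1*1287)*D(d(3)) = (-1*1287)/(-4 + 4*3²) = -1287/(-4 + 4*9) = -1287/(-4 + 36) = -1287/32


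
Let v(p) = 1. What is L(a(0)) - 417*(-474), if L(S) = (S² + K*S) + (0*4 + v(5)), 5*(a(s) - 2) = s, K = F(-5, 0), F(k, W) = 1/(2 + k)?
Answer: 592987/3 ≈ 1.9766e+5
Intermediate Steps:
K = -⅓ (K = 1/(2 - 5) = 1/(-3) = -⅓ ≈ -0.33333)
a(s) = 2 + s/5
L(S) = 1 + S² - S/3 (L(S) = (S² - S/3) + (0*4 + 1) = (S² - S/3) + (0 + 1) = (S² - S/3) + 1 = 1 + S² - S/3)
L(a(0)) - 417*(-474) = (1 + (2 + (⅕)*0)² - (2 + (⅕)*0)/3) - 417*(-474) = (1 + (2 + 0)² - (2 + 0)/3) + 197658 = (1 + 2² - ⅓*2) + 197658 = (1 + 4 - ⅔) + 197658 = 13/3 + 197658 = 592987/3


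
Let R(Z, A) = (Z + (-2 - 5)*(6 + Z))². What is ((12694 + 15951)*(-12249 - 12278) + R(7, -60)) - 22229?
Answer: -702591088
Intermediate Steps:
R(Z, A) = (-42 - 6*Z)² (R(Z, A) = (Z - 7*(6 + Z))² = (Z + (-42 - 7*Z))² = (-42 - 6*Z)²)
((12694 + 15951)*(-12249 - 12278) + R(7, -60)) - 22229 = ((12694 + 15951)*(-12249 - 12278) + 36*(7 + 7)²) - 22229 = (28645*(-24527) + 36*14²) - 22229 = (-702575915 + 36*196) - 22229 = (-702575915 + 7056) - 22229 = -702568859 - 22229 = -702591088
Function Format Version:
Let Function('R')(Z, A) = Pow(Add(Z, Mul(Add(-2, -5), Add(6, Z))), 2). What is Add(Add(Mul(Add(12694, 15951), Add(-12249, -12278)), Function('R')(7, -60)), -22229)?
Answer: -702591088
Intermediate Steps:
Function('R')(Z, A) = Pow(Add(-42, Mul(-6, Z)), 2) (Function('R')(Z, A) = Pow(Add(Z, Mul(-7, Add(6, Z))), 2) = Pow(Add(Z, Add(-42, Mul(-7, Z))), 2) = Pow(Add(-42, Mul(-6, Z)), 2))
Add(Add(Mul(Add(12694, 15951), Add(-12249, -12278)), Function('R')(7, -60)), -22229) = Add(Add(Mul(Add(12694, 15951), Add(-12249, -12278)), Mul(36, Pow(Add(7, 7), 2))), -22229) = Add(Add(Mul(28645, -24527), Mul(36, Pow(14, 2))), -22229) = Add(Add(-702575915, Mul(36, 196)), -22229) = Add(Add(-702575915, 7056), -22229) = Add(-702568859, -22229) = -702591088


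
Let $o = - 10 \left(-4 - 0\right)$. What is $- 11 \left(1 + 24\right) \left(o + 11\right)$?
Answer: $-14025$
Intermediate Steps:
$o = 40$ ($o = - 10 \left(-4 + 0\right) = \left(-10\right) \left(-4\right) = 40$)
$- 11 \left(1 + 24\right) \left(o + 11\right) = - 11 \left(1 + 24\right) \left(40 + 11\right) = - 11 \cdot 25 \cdot 51 = \left(-11\right) 1275 = -14025$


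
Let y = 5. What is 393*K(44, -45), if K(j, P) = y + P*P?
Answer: 797790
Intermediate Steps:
K(j, P) = 5 + P² (K(j, P) = 5 + P*P = 5 + P²)
393*K(44, -45) = 393*(5 + (-45)²) = 393*(5 + 2025) = 393*2030 = 797790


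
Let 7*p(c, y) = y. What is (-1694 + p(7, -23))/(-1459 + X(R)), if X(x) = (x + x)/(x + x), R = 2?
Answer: 11881/10206 ≈ 1.1641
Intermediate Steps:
p(c, y) = y/7
X(x) = 1 (X(x) = (2*x)/((2*x)) = (2*x)*(1/(2*x)) = 1)
(-1694 + p(7, -23))/(-1459 + X(R)) = (-1694 + (⅐)*(-23))/(-1459 + 1) = (-1694 - 23/7)/(-1458) = -11881/7*(-1/1458) = 11881/10206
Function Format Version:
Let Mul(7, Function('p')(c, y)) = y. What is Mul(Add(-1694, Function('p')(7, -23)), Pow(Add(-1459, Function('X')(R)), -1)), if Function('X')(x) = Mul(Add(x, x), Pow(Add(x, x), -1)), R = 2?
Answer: Rational(11881, 10206) ≈ 1.1641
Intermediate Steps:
Function('p')(c, y) = Mul(Rational(1, 7), y)
Function('X')(x) = 1 (Function('X')(x) = Mul(Mul(2, x), Pow(Mul(2, x), -1)) = Mul(Mul(2, x), Mul(Rational(1, 2), Pow(x, -1))) = 1)
Mul(Add(-1694, Function('p')(7, -23)), Pow(Add(-1459, Function('X')(R)), -1)) = Mul(Add(-1694, Mul(Rational(1, 7), -23)), Pow(Add(-1459, 1), -1)) = Mul(Add(-1694, Rational(-23, 7)), Pow(-1458, -1)) = Mul(Rational(-11881, 7), Rational(-1, 1458)) = Rational(11881, 10206)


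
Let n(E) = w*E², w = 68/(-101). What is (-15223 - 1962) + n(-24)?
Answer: -1774853/101 ≈ -17573.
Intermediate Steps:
w = -68/101 (w = 68*(-1/101) = -68/101 ≈ -0.67327)
n(E) = -68*E²/101
(-15223 - 1962) + n(-24) = (-15223 - 1962) - 68/101*(-24)² = -17185 - 68/101*576 = -17185 - 39168/101 = -1774853/101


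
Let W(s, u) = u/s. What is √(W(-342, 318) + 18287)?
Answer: √59411442/57 ≈ 135.23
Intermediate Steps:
√(W(-342, 318) + 18287) = √(318/(-342) + 18287) = √(318*(-1/342) + 18287) = √(-53/57 + 18287) = √(1042306/57) = √59411442/57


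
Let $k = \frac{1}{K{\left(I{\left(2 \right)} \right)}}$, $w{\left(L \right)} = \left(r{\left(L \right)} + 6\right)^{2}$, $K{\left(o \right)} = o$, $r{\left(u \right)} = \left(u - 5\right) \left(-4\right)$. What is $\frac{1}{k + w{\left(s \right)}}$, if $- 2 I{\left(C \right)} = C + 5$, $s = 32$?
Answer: $\frac{7}{72826} \approx 9.6119 \cdot 10^{-5}$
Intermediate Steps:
$r{\left(u \right)} = 20 - 4 u$ ($r{\left(u \right)} = \left(-5 + u\right) \left(-4\right) = 20 - 4 u$)
$I{\left(C \right)} = - \frac{5}{2} - \frac{C}{2}$ ($I{\left(C \right)} = - \frac{C + 5}{2} = - \frac{5 + C}{2} = - \frac{5}{2} - \frac{C}{2}$)
$w{\left(L \right)} = \left(26 - 4 L\right)^{2}$ ($w{\left(L \right)} = \left(\left(20 - 4 L\right) + 6\right)^{2} = \left(26 - 4 L\right)^{2}$)
$k = - \frac{2}{7}$ ($k = \frac{1}{- \frac{5}{2} - 1} = \frac{1}{- \frac{7}{2}} = - \frac{2}{7} \approx -0.28571$)
$\frac{1}{k + w{\left(s \right)}} = \frac{1}{- \frac{2}{7} + 4 \left(-13 + 2 \cdot 32\right)^{2}} = \frac{1}{- \frac{2}{7} + 4 \left(-13 + 64\right)^{2}} = \frac{1}{- \frac{2}{7} + 4 \cdot 51^{2}} = \frac{1}{- \frac{2}{7} + 4 \cdot 2601} = \frac{1}{- \frac{2}{7} + 10404} = \frac{1}{\frac{72826}{7}} = \frac{7}{72826}$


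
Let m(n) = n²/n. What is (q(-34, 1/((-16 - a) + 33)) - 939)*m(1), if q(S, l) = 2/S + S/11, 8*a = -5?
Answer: -176182/187 ≈ -942.15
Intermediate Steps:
a = -5/8 (a = (⅛)*(-5) = -5/8 ≈ -0.62500)
m(n) = n
q(S, l) = 2/S + S/11 (q(S, l) = 2/S + S*(1/11) = 2/S + S/11)
(q(-34, 1/((-16 - a) + 33)) - 939)*m(1) = ((2/(-34) + (1/11)*(-34)) - 939)*1 = ((2*(-1/34) - 34/11) - 939)*1 = ((-1/17 - 34/11) - 939)*1 = (-589/187 - 939)*1 = -176182/187*1 = -176182/187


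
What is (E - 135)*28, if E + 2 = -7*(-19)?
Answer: -112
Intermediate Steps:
E = 131 (E = -2 - 7*(-19) = -2 + 133 = 131)
(E - 135)*28 = (131 - 135)*28 = -4*28 = -112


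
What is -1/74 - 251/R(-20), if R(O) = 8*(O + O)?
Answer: 9127/11840 ≈ 0.77086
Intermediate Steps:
R(O) = 16*O (R(O) = 8*(2*O) = 16*O)
-1/74 - 251/R(-20) = -1/74 - 251/(16*(-20)) = -1*1/74 - 251/(-320) = -1/74 - 251*(-1/320) = -1/74 + 251/320 = 9127/11840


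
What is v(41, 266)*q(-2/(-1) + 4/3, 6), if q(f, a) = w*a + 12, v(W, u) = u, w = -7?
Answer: -7980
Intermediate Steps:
q(f, a) = 12 - 7*a (q(f, a) = -7*a + 12 = 12 - 7*a)
v(41, 266)*q(-2/(-1) + 4/3, 6) = 266*(12 - 7*6) = 266*(12 - 42) = 266*(-30) = -7980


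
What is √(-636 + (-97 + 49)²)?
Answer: 2*√417 ≈ 40.841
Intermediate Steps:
√(-636 + (-97 + 49)²) = √(-636 + (-48)²) = √(-636 + 2304) = √1668 = 2*√417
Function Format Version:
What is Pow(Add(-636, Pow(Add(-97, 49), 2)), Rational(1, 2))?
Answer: Mul(2, Pow(417, Rational(1, 2))) ≈ 40.841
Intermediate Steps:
Pow(Add(-636, Pow(Add(-97, 49), 2)), Rational(1, 2)) = Pow(Add(-636, Pow(-48, 2)), Rational(1, 2)) = Pow(Add(-636, 2304), Rational(1, 2)) = Pow(1668, Rational(1, 2)) = Mul(2, Pow(417, Rational(1, 2)))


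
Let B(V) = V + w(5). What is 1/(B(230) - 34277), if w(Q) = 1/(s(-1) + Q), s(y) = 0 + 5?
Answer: -10/340469 ≈ -2.9371e-5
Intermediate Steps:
s(y) = 5
w(Q) = 1/(5 + Q)
B(V) = ⅒ + V (B(V) = V + 1/(5 + 5) = V + 1/10 = V + ⅒ = ⅒ + V)
1/(B(230) - 34277) = 1/((⅒ + 230) - 34277) = 1/(2301/10 - 34277) = 1/(-340469/10) = -10/340469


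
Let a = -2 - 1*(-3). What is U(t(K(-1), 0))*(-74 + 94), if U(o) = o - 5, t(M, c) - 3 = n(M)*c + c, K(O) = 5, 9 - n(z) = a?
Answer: -40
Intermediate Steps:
a = 1 (a = -2 + 3 = 1)
n(z) = 8 (n(z) = 9 - 1*1 = 9 - 1 = 8)
t(M, c) = 3 + 9*c (t(M, c) = 3 + (8*c + c) = 3 + 9*c)
U(o) = -5 + o
U(t(K(-1), 0))*(-74 + 94) = (-5 + (3 + 9*0))*(-74 + 94) = (-5 + (3 + 0))*20 = (-5 + 3)*20 = -2*20 = -40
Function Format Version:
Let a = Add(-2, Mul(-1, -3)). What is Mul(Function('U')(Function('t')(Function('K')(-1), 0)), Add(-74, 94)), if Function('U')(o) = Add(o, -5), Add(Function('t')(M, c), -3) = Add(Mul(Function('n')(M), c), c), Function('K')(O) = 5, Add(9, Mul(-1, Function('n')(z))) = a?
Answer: -40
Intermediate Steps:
a = 1 (a = Add(-2, 3) = 1)
Function('n')(z) = 8 (Function('n')(z) = Add(9, Mul(-1, 1)) = Add(9, -1) = 8)
Function('t')(M, c) = Add(3, Mul(9, c)) (Function('t')(M, c) = Add(3, Add(Mul(8, c), c)) = Add(3, Mul(9, c)))
Function('U')(o) = Add(-5, o)
Mul(Function('U')(Function('t')(Function('K')(-1), 0)), Add(-74, 94)) = Mul(Add(-5, Add(3, Mul(9, 0))), Add(-74, 94)) = Mul(Add(-5, Add(3, 0)), 20) = Mul(Add(-5, 3), 20) = Mul(-2, 20) = -40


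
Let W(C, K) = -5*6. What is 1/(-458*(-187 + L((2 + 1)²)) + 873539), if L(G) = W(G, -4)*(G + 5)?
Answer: 1/1151545 ≈ 8.6840e-7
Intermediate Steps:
W(C, K) = -30
L(G) = -150 - 30*G (L(G) = -30*(G + 5) = -30*(5 + G) = -150 - 30*G)
1/(-458*(-187 + L((2 + 1)²)) + 873539) = 1/(-458*(-187 + (-150 - 30*(2 + 1)²)) + 873539) = 1/(-458*(-187 + (-150 - 30*3²)) + 873539) = 1/(-458*(-187 + (-150 - 30*9)) + 873539) = 1/(-458*(-187 + (-150 - 270)) + 873539) = 1/(-458*(-187 - 420) + 873539) = 1/(-458*(-607) + 873539) = 1/(278006 + 873539) = 1/1151545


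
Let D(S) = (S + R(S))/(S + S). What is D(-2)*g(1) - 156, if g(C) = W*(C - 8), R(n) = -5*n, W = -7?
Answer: -254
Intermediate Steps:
g(C) = 56 - 7*C (g(C) = -7*(C - 8) = -7*(-8 + C) = 56 - 7*C)
D(S) = -2 (D(S) = (S - 5*S)/(S + S) = (-4*S)/((2*S)) = (-4*S)*(1/(2*S)) = -2)
D(-2)*g(1) - 156 = -2*(56 - 7*1) - 156 = -2*(56 - 7) - 156 = -2*49 - 156 = -98 - 156 = -254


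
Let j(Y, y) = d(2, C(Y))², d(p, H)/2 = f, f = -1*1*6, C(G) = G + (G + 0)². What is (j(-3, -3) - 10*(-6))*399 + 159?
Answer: 81555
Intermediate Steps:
C(G) = G + G²
f = -6 (f = -1*6 = -6)
d(p, H) = -12 (d(p, H) = 2*(-6) = -12)
j(Y, y) = 144 (j(Y, y) = (-12)² = 144)
(j(-3, -3) - 10*(-6))*399 + 159 = (144 - 10*(-6))*399 + 159 = (144 + 60)*399 + 159 = 204*399 + 159 = 81396 + 159 = 81555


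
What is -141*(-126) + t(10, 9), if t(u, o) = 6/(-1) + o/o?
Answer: 17761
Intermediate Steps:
t(u, o) = -5 (t(u, o) = 6*(-1) + 1 = -6 + 1 = -5)
-141*(-126) + t(10, 9) = -141*(-126) - 5 = 17766 - 5 = 17761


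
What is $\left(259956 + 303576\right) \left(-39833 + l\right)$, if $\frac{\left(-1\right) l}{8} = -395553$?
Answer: $1760807015412$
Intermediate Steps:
$l = 3164424$ ($l = \left(-8\right) \left(-395553\right) = 3164424$)
$\left(259956 + 303576\right) \left(-39833 + l\right) = \left(259956 + 303576\right) \left(-39833 + 3164424\right) = 563532 \cdot 3124591 = 1760807015412$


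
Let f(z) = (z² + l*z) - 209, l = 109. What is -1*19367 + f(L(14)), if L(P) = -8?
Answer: -20384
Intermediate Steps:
f(z) = -209 + z² + 109*z (f(z) = (z² + 109*z) - 209 = -209 + z² + 109*z)
-1*19367 + f(L(14)) = -1*19367 + (-209 + (-8)² + 109*(-8)) = -19367 + (-209 + 64 - 872) = -19367 - 1017 = -20384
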